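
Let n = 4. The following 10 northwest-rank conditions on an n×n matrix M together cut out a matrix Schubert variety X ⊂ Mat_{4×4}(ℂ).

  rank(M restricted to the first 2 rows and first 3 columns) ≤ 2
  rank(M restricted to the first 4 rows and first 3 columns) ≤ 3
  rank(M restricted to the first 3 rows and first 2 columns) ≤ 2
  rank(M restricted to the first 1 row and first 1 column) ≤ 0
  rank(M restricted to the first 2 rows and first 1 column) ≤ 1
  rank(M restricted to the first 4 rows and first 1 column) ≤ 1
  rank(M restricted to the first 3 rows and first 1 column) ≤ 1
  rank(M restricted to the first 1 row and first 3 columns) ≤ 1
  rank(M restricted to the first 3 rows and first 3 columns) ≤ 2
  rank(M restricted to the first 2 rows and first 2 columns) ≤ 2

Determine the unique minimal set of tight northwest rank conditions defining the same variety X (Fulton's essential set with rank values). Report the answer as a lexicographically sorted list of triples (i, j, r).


Reconstructing r_w from the 10 given conditions:

  0, 1, 1, 1
  1, 2, 2, 2
  1, 2, 2, 3
  1, 2, 3, 4

reading off 1-entries of Δ²R: w = (2, 1, 4, 3).

Rothe diagram D(w) (2 cells), 2 SE-corners (essential conditions):

[(1, 1, 0), (3, 3, 2)]


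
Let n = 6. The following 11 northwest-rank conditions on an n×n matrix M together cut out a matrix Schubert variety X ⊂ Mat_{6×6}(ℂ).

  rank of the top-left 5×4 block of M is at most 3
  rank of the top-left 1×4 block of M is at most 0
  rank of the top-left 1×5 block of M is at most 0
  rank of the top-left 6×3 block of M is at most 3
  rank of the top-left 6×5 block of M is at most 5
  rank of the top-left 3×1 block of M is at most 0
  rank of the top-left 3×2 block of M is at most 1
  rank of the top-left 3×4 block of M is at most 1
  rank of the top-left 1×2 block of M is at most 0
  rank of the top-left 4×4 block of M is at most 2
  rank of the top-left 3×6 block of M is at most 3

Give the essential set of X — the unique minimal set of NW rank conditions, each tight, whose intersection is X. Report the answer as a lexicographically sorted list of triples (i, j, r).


Recovering R(i,j) via the rank-extension bound from the 11 conditions:

  row 1: 0, 0, 0, 0, 0, 1
  row 2: 0, 1, 1, 1, 1, 2
  row 3: 0, 1, 1, 1, 2, 3
  row 4: 1, 2, 2, 2, 3, 4
  row 5: 1, 2, 3, 3, 4, 5
  row 6: 1, 2, 3, 4, 5, 6

the unique w with this rank table is (6, 2, 5, 1, 3, 4).

Rothe diagram D(w) (9 cells), 3 SE-corners (essential conditions):

[(1, 5, 0), (3, 1, 0), (3, 4, 1)]


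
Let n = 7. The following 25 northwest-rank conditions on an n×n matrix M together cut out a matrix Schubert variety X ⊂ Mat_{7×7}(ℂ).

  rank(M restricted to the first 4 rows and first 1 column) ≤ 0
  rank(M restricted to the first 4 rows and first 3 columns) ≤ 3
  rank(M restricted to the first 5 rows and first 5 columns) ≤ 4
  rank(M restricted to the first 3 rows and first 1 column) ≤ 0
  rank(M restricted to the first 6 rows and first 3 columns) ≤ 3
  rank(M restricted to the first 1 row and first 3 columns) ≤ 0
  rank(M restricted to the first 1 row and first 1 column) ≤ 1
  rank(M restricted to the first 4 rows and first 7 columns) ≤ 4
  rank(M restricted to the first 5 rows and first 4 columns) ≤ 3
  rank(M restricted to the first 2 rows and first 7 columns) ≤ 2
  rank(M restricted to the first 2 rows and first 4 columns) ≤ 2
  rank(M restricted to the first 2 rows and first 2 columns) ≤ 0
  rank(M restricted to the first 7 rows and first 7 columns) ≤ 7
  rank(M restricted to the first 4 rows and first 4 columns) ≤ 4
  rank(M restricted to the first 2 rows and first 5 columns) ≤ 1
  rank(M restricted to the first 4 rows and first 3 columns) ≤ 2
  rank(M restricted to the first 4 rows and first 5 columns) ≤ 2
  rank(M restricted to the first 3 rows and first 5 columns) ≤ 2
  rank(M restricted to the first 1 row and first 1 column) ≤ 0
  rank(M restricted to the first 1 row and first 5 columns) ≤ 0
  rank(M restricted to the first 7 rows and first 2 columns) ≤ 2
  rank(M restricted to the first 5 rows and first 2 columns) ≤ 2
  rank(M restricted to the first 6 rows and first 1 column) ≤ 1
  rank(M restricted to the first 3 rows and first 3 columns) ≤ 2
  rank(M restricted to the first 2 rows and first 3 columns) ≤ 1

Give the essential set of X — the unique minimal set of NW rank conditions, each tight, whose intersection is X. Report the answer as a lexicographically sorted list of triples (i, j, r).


Propagating the 25 rank bounds to every northwest block:

  i=1: 0 | 0 | 0 | 0 | 0 | 1 | 1
  i=2: 0 | 0 | 1 | 1 | 1 | 2 | 2
  i=3: 0 | 1 | 2 | 2 | 2 | 3 | 3
  i=4: 0 | 1 | 2 | 2 | 2 | 3 | 4
  i=5: 1 | 2 | 3 | 3 | 3 | 4 | 5
  i=6: 1 | 2 | 3 | 4 | 4 | 5 | 6
  i=7: 1 | 2 | 3 | 4 | 5 | 6 | 7

the unique w with this rank table is (6, 3, 2, 7, 1, 4, 5).

ℓ(w)=11; the 4 essential cells (i,j,r):

[(1, 5, 0), (2, 2, 0), (4, 1, 0), (4, 5, 2)]


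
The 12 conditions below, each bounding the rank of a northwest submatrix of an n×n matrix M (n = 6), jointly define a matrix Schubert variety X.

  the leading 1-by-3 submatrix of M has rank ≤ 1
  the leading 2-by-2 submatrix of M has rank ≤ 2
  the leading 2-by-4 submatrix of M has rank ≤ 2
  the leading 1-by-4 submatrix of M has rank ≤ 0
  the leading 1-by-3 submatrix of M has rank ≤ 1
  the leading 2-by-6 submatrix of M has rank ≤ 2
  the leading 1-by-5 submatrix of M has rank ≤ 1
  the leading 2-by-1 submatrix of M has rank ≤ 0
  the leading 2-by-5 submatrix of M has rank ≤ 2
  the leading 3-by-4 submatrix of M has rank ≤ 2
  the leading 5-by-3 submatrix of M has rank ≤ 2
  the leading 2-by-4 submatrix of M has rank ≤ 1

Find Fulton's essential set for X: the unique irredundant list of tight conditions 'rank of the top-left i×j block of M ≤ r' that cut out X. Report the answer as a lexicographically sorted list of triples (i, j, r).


Recovering R(i,j) via the rank-extension bound from the 12 conditions:

  row 1: 0, 0, 0, 0, 1, 1
  row 2: 0, 1, 1, 1, 2, 2
  row 3: 1, 2, 2, 2, 3, 3
  row 4: 1, 2, 2, 3, 4, 4
  row 5: 1, 2, 2, 3, 4, 5
  row 6: 1, 2, 3, 4, 5, 6

reading off 1-entries of Δ²R: w = (5, 2, 1, 4, 6, 3).

Rothe diagram D(w) (7 cells), 3 SE-corners (essential conditions):

[(1, 4, 0), (2, 1, 0), (5, 3, 2)]


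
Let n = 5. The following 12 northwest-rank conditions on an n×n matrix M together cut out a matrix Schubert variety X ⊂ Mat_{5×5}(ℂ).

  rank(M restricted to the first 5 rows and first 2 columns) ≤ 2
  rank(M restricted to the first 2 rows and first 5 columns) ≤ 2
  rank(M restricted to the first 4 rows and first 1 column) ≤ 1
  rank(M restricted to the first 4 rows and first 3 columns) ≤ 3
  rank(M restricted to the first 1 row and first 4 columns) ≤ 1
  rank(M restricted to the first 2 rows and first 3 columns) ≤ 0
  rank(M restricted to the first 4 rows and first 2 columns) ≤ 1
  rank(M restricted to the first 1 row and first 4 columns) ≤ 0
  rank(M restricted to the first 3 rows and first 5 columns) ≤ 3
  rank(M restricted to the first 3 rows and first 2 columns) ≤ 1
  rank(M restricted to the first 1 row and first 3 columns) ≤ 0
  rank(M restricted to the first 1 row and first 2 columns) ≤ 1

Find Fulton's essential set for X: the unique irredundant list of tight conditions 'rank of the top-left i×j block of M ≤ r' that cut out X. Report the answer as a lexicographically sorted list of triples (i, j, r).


Propagating the 12 rank bounds to every northwest block:

  i=1: 0 | 0 | 0 | 0 | 1
  i=2: 0 | 0 | 0 | 1 | 2
  i=3: 1 | 1 | 1 | 2 | 3
  i=4: 1 | 1 | 2 | 3 | 4
  i=5: 1 | 2 | 3 | 4 | 5

hence w(1..5) = (5, 4, 1, 3, 2).

|D(w)|=8, |Ess(w)|=3:

[(1, 4, 0), (2, 3, 0), (4, 2, 1)]


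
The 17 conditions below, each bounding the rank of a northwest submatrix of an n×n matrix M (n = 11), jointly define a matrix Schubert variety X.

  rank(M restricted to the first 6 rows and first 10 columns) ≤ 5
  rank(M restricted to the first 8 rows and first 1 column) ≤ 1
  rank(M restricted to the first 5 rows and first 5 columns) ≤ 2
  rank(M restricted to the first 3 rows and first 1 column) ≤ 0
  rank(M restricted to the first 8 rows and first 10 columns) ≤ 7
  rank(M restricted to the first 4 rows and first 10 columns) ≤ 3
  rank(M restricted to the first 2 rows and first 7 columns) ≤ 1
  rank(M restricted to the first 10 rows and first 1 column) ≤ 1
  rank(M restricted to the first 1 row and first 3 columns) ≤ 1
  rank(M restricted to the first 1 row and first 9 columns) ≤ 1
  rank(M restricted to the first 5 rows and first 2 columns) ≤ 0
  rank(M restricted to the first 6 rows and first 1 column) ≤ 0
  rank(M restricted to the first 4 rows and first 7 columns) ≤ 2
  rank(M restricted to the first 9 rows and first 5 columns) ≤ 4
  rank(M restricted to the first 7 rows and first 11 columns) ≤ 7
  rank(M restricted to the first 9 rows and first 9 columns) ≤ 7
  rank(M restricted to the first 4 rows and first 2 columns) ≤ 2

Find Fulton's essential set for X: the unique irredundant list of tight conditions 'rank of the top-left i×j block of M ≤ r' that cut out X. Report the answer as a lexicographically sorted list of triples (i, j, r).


Recovering R(i,j) via the rank-extension bound from the 17 conditions:

  i=1: 0, 0, 1, 1, 1, 1, 1, 1, 1, 1, 1
  i=2: 0, 0, 1, 1, 1, 1, 1, 2, 2, 2, 2
  i=3: 0, 0, 1, 2, 2, 2, 2, 3, 3, 3, 3
  i=4: 0, 0, 1, 2, 2, 2, 2, 3, 3, 3, 4
  i=5: 0, 0, 1, 2, 2, 3, 3, 4, 4, 4, 5
  i=6: 0, 1, 2, 3, 3, 4, 4, 5, 5, 5, 6
  i=7: 1, 2, 3, 4, 4, 5, 5, 6, 6, 6, 7
  i=8: 1, 2, 3, 4, 4, 5, 6, 7, 7, 7, 8
  i=9: 1, 2, 3, 4, 4, 5, 6, 7, 7, 8, 9
  i=10: 1, 2, 3, 4, 5, 6, 7, 8, 8, 9, 10
  i=11: 1, 2, 3, 4, 5, 6, 7, 8, 9, 10, 11

so w = (3, 8, 4, 11, 6, 2, 1, 7, 10, 5, 9).

Rothe diagram D(w) (24 cells), 8 SE-corners (essential conditions):

[(2, 7, 1), (4, 7, 2), (4, 10, 3), (5, 2, 0), (5, 5, 2), (6, 1, 0), (9, 5, 4), (9, 9, 7)]


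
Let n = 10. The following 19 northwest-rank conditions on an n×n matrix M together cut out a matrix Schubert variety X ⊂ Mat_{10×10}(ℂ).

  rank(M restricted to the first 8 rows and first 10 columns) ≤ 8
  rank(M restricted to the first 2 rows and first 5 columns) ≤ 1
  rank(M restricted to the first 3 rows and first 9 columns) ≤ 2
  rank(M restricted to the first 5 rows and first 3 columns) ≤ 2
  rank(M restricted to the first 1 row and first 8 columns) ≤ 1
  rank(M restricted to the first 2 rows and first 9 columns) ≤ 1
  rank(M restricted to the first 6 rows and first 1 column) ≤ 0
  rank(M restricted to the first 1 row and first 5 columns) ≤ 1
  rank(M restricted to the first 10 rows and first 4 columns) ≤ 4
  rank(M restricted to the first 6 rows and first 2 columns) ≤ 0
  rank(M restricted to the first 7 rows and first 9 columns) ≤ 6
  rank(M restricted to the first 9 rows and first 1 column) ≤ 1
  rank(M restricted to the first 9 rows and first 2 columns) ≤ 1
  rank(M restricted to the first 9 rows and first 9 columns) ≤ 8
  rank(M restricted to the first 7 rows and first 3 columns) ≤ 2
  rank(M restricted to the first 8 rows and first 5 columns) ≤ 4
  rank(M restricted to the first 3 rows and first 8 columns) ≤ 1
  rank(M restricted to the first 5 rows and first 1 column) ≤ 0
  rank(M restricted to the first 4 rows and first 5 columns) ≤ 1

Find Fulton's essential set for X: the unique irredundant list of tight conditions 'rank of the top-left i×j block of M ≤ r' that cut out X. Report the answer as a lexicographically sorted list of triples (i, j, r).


Reconstructing r_w from the 19 given conditions:

  R[1]: 0  0  1  1  1  1  1  1  1  1
  R[2]: 0  0  1  1  1  1  1  1  1  2
  R[3]: 0  0  1  1  1  1  1  1  2  3
  R[4]: 0  0  1  1  1  2  2  2  3  4
  R[5]: 0  0  1  2  2  3  3  3  4  5
  R[6]: 0  0  1  2  3  4  4  4  5  6
  R[7]: 1  1  2  3  4  5  5  5  6  7
  R[8]: 1  1  2  3  4  5  6  6  7  8
  R[9]: 1  1  2  3  4  5  6  7  8  9
  R[10]: 1  2  3  4  5  6  7  8  9  10

hence w(1..10) = (3, 10, 9, 6, 4, 5, 1, 7, 8, 2).

D(w) has 27 cells with 5 SE-corners; essential set:

[(2, 9, 1), (3, 8, 1), (4, 5, 1), (6, 2, 0), (9, 2, 1)]


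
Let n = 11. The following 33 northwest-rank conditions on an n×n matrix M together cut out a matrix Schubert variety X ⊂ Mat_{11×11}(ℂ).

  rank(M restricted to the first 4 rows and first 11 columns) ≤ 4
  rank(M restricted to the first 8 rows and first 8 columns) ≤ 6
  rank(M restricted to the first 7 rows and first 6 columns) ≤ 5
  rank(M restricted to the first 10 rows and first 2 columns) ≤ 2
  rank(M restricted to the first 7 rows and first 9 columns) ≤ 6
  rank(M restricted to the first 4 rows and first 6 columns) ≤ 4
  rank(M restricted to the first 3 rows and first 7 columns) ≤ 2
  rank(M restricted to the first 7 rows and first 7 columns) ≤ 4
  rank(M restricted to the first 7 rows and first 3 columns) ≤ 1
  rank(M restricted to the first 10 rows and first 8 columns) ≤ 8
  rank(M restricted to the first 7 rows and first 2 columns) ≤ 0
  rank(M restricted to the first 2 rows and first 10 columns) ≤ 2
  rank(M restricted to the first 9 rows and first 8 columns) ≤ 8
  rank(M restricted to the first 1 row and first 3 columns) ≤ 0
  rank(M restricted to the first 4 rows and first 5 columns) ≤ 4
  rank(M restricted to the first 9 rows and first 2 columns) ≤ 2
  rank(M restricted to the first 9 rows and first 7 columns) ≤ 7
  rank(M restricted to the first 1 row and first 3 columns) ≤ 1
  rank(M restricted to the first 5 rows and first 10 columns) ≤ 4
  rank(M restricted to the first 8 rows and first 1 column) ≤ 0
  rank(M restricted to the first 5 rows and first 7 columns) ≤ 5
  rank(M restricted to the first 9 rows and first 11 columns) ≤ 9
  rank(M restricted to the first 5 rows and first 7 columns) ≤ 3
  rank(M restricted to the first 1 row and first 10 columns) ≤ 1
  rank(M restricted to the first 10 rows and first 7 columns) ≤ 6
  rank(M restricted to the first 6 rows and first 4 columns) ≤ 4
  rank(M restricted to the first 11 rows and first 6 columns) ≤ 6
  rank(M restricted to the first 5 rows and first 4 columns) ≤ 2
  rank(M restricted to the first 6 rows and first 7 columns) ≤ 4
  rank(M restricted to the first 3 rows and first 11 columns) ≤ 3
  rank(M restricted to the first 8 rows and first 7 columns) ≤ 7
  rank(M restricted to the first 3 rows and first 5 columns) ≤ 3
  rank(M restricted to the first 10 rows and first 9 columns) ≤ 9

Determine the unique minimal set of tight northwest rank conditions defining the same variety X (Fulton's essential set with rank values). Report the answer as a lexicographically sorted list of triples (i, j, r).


The tightest implied rank at each (i,j), from the 33 conditions:

  R[1]: 0 0 0 1 1 1 1 1 1 1 1
  R[2]: 0 0 1 2 2 2 2 2 2 2 2
  R[3]: 0 0 1 2 2 2 2 3 3 3 3
  R[4]: 0 0 1 2 3 3 3 4 4 4 4
  R[5]: 0 0 1 2 3 3 3 4 4 4 5
  R[6]: 0 0 1 2 3 4 4 5 5 5 6
  R[7]: 0 0 1 2 3 4 4 5 6 6 7
  R[8]: 0 1 2 3 4 5 5 6 7 7 8
  R[9]: 1 2 3 4 5 6 6 7 8 8 9
  R[10]: 1 2 3 4 5 6 6 7 8 9 10
  R[11]: 1 2 3 4 5 6 7 8 9 10 11

second differences of R give the permutation w = (4, 3, 8, 5, 11, 6, 9, 2, 1, 10, 7).

8 SE-corners of the 25-cell Rothe diagram give Ess(w):

[(1, 3, 0), (3, 7, 2), (5, 7, 3), (5, 10, 4), (7, 2, 0), (7, 7, 4), (8, 1, 0), (10, 7, 6)]


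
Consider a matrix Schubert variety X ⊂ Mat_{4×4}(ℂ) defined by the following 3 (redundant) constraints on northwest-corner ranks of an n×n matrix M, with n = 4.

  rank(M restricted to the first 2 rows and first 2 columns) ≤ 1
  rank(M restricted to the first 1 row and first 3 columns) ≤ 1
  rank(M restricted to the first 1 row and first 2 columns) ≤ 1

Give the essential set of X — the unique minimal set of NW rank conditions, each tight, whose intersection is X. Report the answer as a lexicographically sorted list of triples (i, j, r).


Rank table r_w(4×4) implied by the 3 constraints:

  1, 1, 1, 1
  1, 1, 2, 2
  1, 2, 3, 3
  1, 2, 3, 4

hence w(1..4) = (1, 3, 2, 4).

1 SE-corner of the 1-cell Rothe diagram gives Ess(w):

[(2, 2, 1)]


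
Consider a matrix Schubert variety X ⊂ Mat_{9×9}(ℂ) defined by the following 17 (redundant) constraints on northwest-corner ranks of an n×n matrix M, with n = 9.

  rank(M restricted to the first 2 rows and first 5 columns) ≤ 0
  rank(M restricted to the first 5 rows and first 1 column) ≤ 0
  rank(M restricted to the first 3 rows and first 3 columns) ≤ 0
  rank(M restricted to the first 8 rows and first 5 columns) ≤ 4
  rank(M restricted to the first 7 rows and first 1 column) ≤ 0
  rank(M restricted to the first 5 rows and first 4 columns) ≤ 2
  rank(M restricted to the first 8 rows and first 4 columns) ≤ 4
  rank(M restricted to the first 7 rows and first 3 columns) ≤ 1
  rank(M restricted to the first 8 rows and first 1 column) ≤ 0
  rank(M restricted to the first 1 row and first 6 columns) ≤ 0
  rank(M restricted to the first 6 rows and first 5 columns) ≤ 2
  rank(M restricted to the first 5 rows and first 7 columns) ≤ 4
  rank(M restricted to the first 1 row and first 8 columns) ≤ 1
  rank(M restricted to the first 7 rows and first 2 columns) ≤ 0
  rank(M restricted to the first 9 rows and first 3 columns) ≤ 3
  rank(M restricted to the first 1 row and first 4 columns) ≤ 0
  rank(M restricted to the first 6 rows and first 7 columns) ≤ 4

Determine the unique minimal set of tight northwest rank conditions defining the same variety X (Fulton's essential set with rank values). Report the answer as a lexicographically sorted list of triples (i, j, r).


Propagating the 17 rank bounds to every northwest block:

  0  0  0  0  0  0  1  1  1
  0  0  0  0  0  1  2  2  2
  0  0  0  1  1  2  3  3  3
  0  0  1  2  2  3  4  4  4
  0  0  1  2  2  3  4  5  5
  0  0  1  2  2  3  4  5  6
  0  0  1  2  3  4  5  6  7
  0  1  2  3  4  5  6  7  8
  1  2  3  4  5  6  7  8  9

hence w(1..9) = (7, 6, 4, 3, 8, 9, 5, 2, 1).

Rothe diagram D(w) (25 cells), 6 SE-corners (essential conditions):

[(1, 6, 0), (2, 5, 0), (3, 3, 0), (6, 5, 2), (7, 2, 0), (8, 1, 0)]


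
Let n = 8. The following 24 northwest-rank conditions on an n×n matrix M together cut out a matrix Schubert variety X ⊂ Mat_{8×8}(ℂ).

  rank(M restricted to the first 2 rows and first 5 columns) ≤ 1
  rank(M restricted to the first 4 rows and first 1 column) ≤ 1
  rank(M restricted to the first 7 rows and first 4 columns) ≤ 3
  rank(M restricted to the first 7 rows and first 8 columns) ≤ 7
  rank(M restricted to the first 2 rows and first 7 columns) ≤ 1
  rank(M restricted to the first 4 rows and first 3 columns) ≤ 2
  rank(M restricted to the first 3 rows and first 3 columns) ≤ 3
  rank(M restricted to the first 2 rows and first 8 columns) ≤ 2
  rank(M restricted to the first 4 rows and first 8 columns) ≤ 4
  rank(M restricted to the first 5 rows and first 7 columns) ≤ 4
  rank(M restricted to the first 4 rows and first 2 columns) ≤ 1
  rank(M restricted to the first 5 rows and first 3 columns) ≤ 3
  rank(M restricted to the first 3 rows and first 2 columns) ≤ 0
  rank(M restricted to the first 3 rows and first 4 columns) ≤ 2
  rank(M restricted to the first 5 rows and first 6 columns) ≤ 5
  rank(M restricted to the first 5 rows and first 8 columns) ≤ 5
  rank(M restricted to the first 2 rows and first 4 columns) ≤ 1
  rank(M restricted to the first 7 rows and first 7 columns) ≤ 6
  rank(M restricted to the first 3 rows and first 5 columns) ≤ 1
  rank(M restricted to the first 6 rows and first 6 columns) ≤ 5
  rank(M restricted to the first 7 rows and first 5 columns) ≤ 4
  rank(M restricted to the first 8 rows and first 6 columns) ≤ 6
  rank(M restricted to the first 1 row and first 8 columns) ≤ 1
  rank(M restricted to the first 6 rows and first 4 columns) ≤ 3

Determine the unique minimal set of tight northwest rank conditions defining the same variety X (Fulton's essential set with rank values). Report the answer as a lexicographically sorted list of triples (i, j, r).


Computing R[i][j] = min implied NW-rank bound (n=8, 24 conditions):

  R[1]: 0 0 1 1 1 1 1 1
  R[2]: 0 0 1 1 1 1 1 2
  R[3]: 0 0 1 1 1 2 2 3
  R[4]: 1 1 2 2 2 3 3 4
  R[5]: 1 2 3 3 3 4 4 5
  R[6]: 1 2 3 3 4 5 5 6
  R[7]: 1 2 3 3 4 5 6 7
  R[8]: 1 2 3 4 5 6 7 8

giving w = (3, 8, 6, 1, 2, 5, 7, 4) via Δ²R.

Fulton essential set (4 of the 14 Rothe cells):

[(2, 7, 1), (3, 2, 0), (3, 5, 1), (7, 4, 3)]


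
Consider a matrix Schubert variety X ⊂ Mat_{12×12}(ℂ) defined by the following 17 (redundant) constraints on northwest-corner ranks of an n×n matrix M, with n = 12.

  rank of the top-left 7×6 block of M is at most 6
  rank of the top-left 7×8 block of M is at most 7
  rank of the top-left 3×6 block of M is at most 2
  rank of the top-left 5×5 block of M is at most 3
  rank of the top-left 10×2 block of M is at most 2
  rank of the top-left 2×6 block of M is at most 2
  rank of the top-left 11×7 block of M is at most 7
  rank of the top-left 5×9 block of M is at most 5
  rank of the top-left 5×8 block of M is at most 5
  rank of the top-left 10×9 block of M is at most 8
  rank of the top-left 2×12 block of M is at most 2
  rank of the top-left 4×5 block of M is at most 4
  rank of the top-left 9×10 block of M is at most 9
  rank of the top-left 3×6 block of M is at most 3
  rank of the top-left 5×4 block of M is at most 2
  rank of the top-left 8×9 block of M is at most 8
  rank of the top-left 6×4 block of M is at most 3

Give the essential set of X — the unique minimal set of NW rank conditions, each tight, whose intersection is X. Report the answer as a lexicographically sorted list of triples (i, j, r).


Computing R[i][j] = min implied NW-rank bound (n=12, 17 conditions):

  row 1: 1 1 1 1 1 1 1 1 1 1 1 1
  row 2: 1 2 2 2 2 2 2 2 2 2 2 2
  row 3: 1 2 2 2 2 2 3 3 3 3 3 3
  row 4: 1 2 2 2 3 3 4 4 4 4 4 4
  row 5: 1 2 2 2 3 4 5 5 5 5 5 5
  row 6: 1 2 3 3 4 5 6 6 6 6 6 6
  row 7: 1 2 3 4 5 6 7 7 7 7 7 7
  row 8: 1 2 3 4 5 6 7 8 8 8 8 8
  row 9: 1 2 3 4 5 6 7 8 8 9 9 9
  row 10: 1 2 3 4 5 6 7 8 8 9 10 10
  row 11: 1 2 3 4 5 6 7 8 9 10 11 11
  row 12: 1 2 3 4 5 6 7 8 9 10 11 12

so w = (1, 2, 7, 5, 6, 3, 4, 8, 10, 11, 9, 12).

Fulton essential set (3 of the 10 Rothe cells):

[(3, 6, 2), (5, 4, 2), (10, 9, 8)]


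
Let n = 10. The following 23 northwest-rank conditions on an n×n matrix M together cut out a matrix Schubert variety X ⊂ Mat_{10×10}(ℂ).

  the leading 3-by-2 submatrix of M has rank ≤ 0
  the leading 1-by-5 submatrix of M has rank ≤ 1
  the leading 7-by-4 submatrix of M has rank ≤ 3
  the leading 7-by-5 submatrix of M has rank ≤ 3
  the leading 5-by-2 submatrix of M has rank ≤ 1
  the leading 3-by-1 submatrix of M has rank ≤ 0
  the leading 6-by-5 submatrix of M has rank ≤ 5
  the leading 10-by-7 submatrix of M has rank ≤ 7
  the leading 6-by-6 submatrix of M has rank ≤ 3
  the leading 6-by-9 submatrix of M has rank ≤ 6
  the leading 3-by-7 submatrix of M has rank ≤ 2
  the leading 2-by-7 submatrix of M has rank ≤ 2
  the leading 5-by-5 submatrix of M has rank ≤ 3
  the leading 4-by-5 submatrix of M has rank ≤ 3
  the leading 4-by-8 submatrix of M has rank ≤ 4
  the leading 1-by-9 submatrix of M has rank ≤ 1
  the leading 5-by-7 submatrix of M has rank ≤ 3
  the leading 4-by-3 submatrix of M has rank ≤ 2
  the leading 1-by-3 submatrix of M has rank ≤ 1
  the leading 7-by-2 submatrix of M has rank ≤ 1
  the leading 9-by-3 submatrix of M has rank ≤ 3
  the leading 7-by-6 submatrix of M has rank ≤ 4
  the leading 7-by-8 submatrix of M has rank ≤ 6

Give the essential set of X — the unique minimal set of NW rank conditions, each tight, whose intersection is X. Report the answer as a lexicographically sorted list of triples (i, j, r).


Propagating the 23 rank bounds to every northwest block:

  i=1: 0  0  1  1  1  1  1  1  1  1
  i=2: 0  0  1  2  2  2  2  2  2  2
  i=3: 0  0  1  2  2  2  2  3  3  3
  i=4: 1  1  2  3  3  3  3  4  4  4
  i=5: 1  1  2  3  3  3  3  4  5  5
  i=6: 1  1  2  3  3  3  4  5  6  6
  i=7: 1  1  2  3  3  4  5  6  7  7
  i=8: 1  2  3  4  4  5  6  7  8  8
  i=9: 1  2  3  4  5  6  7  8  9  9
  i=10: 1  2  3  4  5  6  7  8  9  10

hence w(1..10) = (3, 4, 8, 1, 9, 7, 6, 2, 5, 10).

D(w) has 18 cells with 6 SE-corners; essential set:

[(3, 2, 0), (3, 7, 2), (5, 7, 3), (6, 6, 3), (7, 2, 1), (7, 5, 3)]


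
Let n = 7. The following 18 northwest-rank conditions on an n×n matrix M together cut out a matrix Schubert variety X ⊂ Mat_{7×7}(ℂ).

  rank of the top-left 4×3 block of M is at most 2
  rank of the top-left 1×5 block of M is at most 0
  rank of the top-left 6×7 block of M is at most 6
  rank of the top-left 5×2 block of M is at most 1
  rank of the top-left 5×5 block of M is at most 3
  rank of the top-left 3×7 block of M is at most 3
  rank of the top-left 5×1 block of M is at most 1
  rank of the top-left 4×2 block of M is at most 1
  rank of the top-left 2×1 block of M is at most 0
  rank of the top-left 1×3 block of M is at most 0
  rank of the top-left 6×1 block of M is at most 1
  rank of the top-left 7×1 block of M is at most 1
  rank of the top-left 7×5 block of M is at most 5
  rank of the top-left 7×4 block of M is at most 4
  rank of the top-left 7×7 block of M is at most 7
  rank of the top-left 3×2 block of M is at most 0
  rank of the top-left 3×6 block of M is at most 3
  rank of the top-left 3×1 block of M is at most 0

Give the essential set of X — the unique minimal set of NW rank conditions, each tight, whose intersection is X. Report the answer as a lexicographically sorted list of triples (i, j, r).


Reconstructing r_w from the 18 given conditions:

  row 1: 0  0  0  0  0  1  1
  row 2: 0  0  1  1  1  2  2
  row 3: 0  0  1  2  2  3  3
  row 4: 1  1  2  3  3  4  4
  row 5: 1  1  2  3  3  4  5
  row 6: 1  2  3  4  4  5  6
  row 7: 1  2  3  4  5  6  7

giving w = (6, 3, 4, 1, 7, 2, 5) via Δ²R.

|D(w)|=11, |Ess(w)|=4:

[(1, 5, 0), (3, 2, 0), (5, 2, 1), (5, 5, 3)]


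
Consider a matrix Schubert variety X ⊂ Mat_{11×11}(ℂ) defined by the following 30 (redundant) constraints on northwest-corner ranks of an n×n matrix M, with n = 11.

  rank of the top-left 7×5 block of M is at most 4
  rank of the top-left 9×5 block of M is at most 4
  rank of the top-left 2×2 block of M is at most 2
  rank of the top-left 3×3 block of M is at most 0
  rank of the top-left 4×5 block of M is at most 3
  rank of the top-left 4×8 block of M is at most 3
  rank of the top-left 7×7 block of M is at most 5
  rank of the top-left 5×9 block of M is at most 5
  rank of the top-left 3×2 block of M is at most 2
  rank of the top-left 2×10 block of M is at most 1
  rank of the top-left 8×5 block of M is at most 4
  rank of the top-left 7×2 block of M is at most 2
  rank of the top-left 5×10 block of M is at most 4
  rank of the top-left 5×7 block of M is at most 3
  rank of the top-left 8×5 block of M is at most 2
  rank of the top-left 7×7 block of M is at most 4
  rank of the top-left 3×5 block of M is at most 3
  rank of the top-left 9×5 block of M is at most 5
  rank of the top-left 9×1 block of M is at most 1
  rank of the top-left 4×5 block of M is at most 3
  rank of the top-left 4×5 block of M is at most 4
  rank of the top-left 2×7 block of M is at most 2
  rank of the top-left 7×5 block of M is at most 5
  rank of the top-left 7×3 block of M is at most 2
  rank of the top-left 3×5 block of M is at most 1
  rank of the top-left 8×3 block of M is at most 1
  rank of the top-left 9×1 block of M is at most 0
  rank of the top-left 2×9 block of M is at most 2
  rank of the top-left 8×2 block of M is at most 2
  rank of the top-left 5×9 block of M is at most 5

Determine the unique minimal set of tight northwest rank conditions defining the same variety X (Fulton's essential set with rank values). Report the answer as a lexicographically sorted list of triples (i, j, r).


Reconstructing r_w from the 30 given conditions:

  0  0  0  1  1  1  1  1  1  1  1
  0  0  0  1  1  1  1  1  1  1  2
  0  0  0  1  1  2  2  2  2  2  3
  0  1  1  2  2  3  3  3  3  3  4
  0  1  1  2  2  3  3  4  4  4  5
  0  1  1  2  2  3  4  5  5  5  6
  0  1  1  2  2  3  4  5  6  6  7
  0  1  1  2  2  3  4  5  6  7  8
  0  1  2  3  3  4  5  6  7  8  9
  1  2  3  4  4  5  6  7  8  9  10
  1  2  3  4  5  6  7  8  9  10  11

second differences of R give the permutation w = (4, 11, 6, 2, 8, 7, 9, 10, 3, 1, 5).

|D(w)|=31, |Ess(w)|=7:

[(2, 10, 1), (3, 3, 0), (3, 5, 1), (5, 7, 3), (8, 3, 1), (8, 5, 2), (9, 1, 0)]


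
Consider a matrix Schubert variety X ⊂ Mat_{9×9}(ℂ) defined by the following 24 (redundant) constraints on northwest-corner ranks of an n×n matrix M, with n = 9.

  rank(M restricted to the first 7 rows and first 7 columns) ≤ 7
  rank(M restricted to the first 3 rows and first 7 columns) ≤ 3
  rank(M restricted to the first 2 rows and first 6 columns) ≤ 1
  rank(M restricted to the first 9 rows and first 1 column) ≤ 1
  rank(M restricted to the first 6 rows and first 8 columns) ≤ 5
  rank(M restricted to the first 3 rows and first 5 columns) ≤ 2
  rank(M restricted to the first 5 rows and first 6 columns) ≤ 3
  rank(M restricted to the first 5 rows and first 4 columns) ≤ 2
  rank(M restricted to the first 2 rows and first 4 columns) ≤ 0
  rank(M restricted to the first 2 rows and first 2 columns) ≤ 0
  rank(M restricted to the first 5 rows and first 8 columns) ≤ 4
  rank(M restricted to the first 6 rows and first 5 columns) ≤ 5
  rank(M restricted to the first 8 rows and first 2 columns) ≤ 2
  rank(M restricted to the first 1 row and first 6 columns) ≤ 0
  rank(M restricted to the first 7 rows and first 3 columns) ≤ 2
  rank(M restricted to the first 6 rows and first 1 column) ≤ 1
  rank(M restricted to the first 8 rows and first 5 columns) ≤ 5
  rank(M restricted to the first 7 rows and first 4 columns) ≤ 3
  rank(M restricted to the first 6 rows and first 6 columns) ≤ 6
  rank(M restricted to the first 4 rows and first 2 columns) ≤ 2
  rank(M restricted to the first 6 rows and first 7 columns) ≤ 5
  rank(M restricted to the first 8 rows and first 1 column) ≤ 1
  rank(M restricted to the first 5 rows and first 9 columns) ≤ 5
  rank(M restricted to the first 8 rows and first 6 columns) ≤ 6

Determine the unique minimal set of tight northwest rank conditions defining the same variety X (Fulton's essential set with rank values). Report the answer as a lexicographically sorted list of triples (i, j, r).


Computing R[i][j] = min implied NW-rank bound (n=9, 24 conditions):

  row 1: 0 | 0 | 0 | 0 | 0 | 0 | 1 | 1 | 1
  row 2: 0 | 0 | 0 | 0 | 1 | 1 | 2 | 2 | 2
  row 3: 1 | 1 | 1 | 1 | 2 | 2 | 3 | 3 | 3
  row 4: 1 | 2 | 2 | 2 | 3 | 3 | 4 | 4 | 4
  row 5: 1 | 2 | 2 | 2 | 3 | 3 | 4 | 4 | 5
  row 6: 1 | 2 | 2 | 3 | 4 | 4 | 5 | 5 | 6
  row 7: 1 | 2 | 2 | 3 | 4 | 5 | 6 | 6 | 7
  row 8: 1 | 2 | 3 | 4 | 5 | 6 | 7 | 7 | 8
  row 9: 1 | 2 | 3 | 4 | 5 | 6 | 7 | 8 | 9

hence w(1..9) = (7, 5, 1, 2, 9, 4, 6, 3, 8).

Fulton essential set (6 of the 16 Rothe cells):

[(1, 6, 0), (2, 4, 0), (5, 4, 2), (5, 6, 3), (5, 8, 4), (7, 3, 2)]


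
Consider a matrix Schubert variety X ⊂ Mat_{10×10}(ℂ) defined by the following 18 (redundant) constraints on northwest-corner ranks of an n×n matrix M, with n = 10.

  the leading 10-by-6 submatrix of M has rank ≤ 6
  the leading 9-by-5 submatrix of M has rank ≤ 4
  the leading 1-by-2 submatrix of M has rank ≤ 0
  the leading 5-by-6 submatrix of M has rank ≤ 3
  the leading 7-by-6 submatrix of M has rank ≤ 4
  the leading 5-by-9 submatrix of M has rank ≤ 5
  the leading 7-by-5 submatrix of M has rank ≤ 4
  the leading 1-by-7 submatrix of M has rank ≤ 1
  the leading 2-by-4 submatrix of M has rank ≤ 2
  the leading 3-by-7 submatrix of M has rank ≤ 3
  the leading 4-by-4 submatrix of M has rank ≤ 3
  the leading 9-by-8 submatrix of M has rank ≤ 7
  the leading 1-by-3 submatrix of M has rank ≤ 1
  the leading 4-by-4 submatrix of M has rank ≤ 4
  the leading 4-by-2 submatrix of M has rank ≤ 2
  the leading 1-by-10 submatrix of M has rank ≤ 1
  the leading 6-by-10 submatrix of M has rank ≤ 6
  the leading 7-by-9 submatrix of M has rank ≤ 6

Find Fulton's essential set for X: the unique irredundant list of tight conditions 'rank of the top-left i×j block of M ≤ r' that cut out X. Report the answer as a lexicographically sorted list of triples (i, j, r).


Propagating the 18 rank bounds to every northwest block:

  R[1]: 0, 0, 1, 1, 1, 1, 1, 1, 1, 1
  R[2]: 1, 1, 2, 2, 2, 2, 2, 2, 2, 2
  R[3]: 1, 2, 3, 3, 3, 3, 3, 3, 3, 3
  R[4]: 1, 2, 3, 3, 3, 3, 4, 4, 4, 4
  R[5]: 1, 2, 3, 3, 3, 3, 4, 5, 5, 5
  R[6]: 1, 2, 3, 4, 4, 4, 5, 6, 6, 6
  R[7]: 1, 2, 3, 4, 4, 4, 5, 6, 6, 7
  R[8]: 1, 2, 3, 4, 4, 5, 6, 7, 7, 8
  R[9]: 1, 2, 3, 4, 4, 5, 6, 7, 8, 9
  R[10]: 1, 2, 3, 4, 5, 6, 7, 8, 9, 10

second differences of R give the permutation w = (3, 1, 2, 7, 8, 4, 10, 6, 9, 5).

Rothe diagram D(w) (13 cells), 5 SE-corners (essential conditions):

[(1, 2, 0), (5, 6, 3), (7, 6, 4), (7, 9, 6), (9, 5, 4)]


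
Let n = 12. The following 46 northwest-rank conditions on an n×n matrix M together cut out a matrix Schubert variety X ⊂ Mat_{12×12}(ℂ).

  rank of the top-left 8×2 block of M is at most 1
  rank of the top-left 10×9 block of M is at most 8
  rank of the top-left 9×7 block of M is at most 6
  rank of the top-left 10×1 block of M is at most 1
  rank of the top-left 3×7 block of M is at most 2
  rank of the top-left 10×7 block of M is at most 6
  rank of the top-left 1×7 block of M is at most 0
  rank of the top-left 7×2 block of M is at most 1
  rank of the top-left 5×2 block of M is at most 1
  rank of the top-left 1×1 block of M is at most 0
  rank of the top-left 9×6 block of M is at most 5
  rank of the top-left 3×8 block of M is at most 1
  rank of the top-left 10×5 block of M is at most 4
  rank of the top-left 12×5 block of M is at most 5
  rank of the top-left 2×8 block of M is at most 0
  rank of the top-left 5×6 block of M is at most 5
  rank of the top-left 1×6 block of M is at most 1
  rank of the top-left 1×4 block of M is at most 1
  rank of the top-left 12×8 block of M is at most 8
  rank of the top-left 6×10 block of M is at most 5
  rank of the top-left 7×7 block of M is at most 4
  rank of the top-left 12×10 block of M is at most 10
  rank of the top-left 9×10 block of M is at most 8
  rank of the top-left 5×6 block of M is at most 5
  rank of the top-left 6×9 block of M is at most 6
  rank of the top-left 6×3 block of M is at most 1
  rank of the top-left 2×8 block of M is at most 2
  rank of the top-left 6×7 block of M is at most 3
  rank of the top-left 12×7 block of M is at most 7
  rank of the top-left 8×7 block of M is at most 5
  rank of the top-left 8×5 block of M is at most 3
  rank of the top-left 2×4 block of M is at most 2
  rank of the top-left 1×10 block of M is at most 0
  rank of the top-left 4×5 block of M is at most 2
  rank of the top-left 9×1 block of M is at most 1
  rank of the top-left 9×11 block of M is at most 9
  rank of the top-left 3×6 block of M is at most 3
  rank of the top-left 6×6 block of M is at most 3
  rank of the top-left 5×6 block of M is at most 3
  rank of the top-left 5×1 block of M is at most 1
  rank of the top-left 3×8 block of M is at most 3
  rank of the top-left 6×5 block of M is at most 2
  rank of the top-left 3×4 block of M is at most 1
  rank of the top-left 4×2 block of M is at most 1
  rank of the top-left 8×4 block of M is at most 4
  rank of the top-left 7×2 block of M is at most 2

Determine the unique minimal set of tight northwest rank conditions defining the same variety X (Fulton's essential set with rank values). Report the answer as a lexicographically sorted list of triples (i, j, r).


Propagating the 46 rank bounds to every northwest block:

  row 1: 0 | 0 | 0 | 0 | 0 | 0 | 0 | 0 | 0 | 0 | 1 | 1
  row 2: 0 | 0 | 0 | 0 | 0 | 0 | 0 | 0 | 1 | 1 | 2 | 2
  row 3: 1 | 1 | 1 | 1 | 1 | 1 | 1 | 1 | 2 | 2 | 3 | 3
  row 4: 1 | 1 | 1 | 2 | 2 | 2 | 2 | 2 | 3 | 3 | 4 | 4
  row 5: 1 | 1 | 1 | 2 | 2 | 3 | 3 | 3 | 4 | 4 | 5 | 5
  row 6: 1 | 1 | 1 | 2 | 2 | 3 | 3 | 4 | 5 | 5 | 6 | 6
  row 7: 1 | 1 | 2 | 3 | 3 | 4 | 4 | 5 | 6 | 6 | 7 | 7
  row 8: 1 | 1 | 2 | 3 | 3 | 4 | 5 | 6 | 7 | 7 | 8 | 8
  row 9: 1 | 2 | 3 | 4 | 4 | 5 | 6 | 7 | 8 | 8 | 9 | 9
  row 10: 1 | 2 | 3 | 4 | 4 | 5 | 6 | 7 | 8 | 9 | 10 | 10
  row 11: 1 | 2 | 3 | 4 | 5 | 6 | 7 | 8 | 9 | 10 | 11 | 11
  row 12: 1 | 2 | 3 | 4 | 5 | 6 | 7 | 8 | 9 | 10 | 11 | 12

reading off 1-entries of Δ²R: w = (11, 9, 1, 4, 6, 8, 3, 7, 2, 10, 5, 12).

Fulton essential set (8 of the 31 Rothe cells):

[(1, 10, 0), (2, 8, 0), (6, 3, 1), (6, 5, 2), (6, 7, 3), (8, 2, 1), (8, 5, 3), (10, 5, 4)]


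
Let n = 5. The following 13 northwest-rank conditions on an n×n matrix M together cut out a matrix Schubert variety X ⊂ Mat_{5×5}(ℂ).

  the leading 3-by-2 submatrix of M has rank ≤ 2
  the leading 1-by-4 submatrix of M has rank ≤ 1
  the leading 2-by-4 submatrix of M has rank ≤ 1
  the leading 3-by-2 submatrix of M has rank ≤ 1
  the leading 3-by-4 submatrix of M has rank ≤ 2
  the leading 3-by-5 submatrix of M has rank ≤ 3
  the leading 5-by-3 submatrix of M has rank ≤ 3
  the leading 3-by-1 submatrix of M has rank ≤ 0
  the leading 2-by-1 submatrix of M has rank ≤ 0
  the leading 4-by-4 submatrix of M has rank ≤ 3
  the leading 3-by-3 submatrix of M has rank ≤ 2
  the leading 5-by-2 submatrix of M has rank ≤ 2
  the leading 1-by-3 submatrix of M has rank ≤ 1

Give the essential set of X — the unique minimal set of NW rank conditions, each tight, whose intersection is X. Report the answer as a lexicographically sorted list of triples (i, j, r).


Recovering R(i,j) via the rank-extension bound from the 13 conditions:

  0  1  1  1  1
  0  1  1  1  2
  0  1  2  2  3
  1  2  3  3  4
  1  2  3  4  5

giving w = (2, 5, 3, 1, 4) via Δ²R.

ℓ(w)=5; the 2 essential cells (i,j,r):

[(2, 4, 1), (3, 1, 0)]


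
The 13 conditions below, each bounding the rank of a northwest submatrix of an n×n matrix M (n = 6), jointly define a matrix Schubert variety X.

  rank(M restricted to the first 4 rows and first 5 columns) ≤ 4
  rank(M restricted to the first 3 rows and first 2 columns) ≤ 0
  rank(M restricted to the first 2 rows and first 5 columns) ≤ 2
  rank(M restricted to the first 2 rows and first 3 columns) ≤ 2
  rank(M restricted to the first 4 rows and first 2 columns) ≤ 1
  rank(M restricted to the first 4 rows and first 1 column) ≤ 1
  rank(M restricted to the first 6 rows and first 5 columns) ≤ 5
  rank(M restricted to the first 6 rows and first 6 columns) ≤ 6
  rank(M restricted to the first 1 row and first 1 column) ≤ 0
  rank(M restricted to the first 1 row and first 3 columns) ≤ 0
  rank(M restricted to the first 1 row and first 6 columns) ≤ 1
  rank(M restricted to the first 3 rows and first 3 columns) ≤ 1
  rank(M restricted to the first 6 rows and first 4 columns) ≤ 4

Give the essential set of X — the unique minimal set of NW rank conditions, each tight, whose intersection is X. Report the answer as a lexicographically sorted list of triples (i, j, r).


Computing R[i][j] = min implied NW-rank bound (n=6, 13 conditions):

  0, 0, 0, 1, 1, 1
  0, 0, 1, 2, 2, 2
  0, 0, 1, 2, 3, 3
  1, 1, 2, 3, 4, 4
  1, 2, 3, 4, 5, 5
  1, 2, 3, 4, 5, 6

hence w(1..6) = (4, 3, 5, 1, 2, 6).

|D(w)|=7, |Ess(w)|=2:

[(1, 3, 0), (3, 2, 0)]


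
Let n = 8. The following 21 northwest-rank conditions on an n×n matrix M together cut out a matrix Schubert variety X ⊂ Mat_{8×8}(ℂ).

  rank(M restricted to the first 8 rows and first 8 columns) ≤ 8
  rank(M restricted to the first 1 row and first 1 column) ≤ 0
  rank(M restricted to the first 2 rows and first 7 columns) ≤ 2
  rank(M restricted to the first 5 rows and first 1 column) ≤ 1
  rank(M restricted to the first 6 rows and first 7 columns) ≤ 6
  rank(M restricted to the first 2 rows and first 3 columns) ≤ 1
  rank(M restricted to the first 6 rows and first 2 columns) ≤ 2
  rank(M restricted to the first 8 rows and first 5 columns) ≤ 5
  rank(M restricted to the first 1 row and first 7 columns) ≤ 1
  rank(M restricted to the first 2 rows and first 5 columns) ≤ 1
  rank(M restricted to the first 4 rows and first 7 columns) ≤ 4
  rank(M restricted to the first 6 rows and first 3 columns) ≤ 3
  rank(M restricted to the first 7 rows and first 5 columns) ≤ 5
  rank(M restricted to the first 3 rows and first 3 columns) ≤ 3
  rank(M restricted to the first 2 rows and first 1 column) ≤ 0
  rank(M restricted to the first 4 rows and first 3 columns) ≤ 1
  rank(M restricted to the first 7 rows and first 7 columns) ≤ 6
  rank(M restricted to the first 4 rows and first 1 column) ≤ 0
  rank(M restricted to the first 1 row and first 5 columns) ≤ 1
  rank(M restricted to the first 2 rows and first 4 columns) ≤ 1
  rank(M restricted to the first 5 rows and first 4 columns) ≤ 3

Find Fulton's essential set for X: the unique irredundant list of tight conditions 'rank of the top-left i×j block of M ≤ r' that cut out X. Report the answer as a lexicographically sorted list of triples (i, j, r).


Recovering R(i,j) via the rank-extension bound from the 21 conditions:

  i=1: 0 | 1 | 1 | 1 | 1 | 1 | 1 | 1
  i=2: 0 | 1 | 1 | 1 | 1 | 2 | 2 | 2
  i=3: 0 | 1 | 1 | 2 | 2 | 3 | 3 | 3
  i=4: 0 | 1 | 1 | 2 | 3 | 4 | 4 | 4
  i=5: 1 | 2 | 2 | 3 | 4 | 5 | 5 | 5
  i=6: 1 | 2 | 3 | 4 | 5 | 6 | 6 | 6
  i=7: 1 | 2 | 3 | 4 | 5 | 6 | 6 | 7
  i=8: 1 | 2 | 3 | 4 | 5 | 6 | 7 | 8

the unique w with this rank table is (2, 6, 4, 5, 1, 3, 8, 7).

Fulton essential set (4 of the 10 Rothe cells):

[(2, 5, 1), (4, 1, 0), (4, 3, 1), (7, 7, 6)]
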